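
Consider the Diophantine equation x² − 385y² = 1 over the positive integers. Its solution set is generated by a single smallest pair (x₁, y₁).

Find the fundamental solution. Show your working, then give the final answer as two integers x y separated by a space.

95831 4884

d=385: √d = [19; 1,1,1,1,1,…,1,1,38] (ℓ=16, even), read p_15/q_15
a_0=19:  p_0=19·1+0=19,  q_0=19·0+1=1
a_1=1:  p_1=1·19+1=20,  q_1=1·1+0=1
a_2=1:  p_2=1·20+19=39,  q_2=1·1+1=2
a_3=1:  p_3=1·39+20=59,  q_3=1·2+1=3
…
a_6=3:  p_6=3·157+98=569,  q_6=3·8+5=29
a_7=1:  p_7=1·569+157=726,  q_7=1·29+8=37
a_8=2:  p_8=2·726+569=2021,  q_8=2·37+29=103
a_9=1:  p_9=1·2021+726=2747,  q_9=1·103+37=140
…
a_11=1:  p_11=1·10262+2747=13009,  q_11=1·523+140=663
a_12=1:  p_12=1·13009+10262=23271,  q_12=1·663+523=1186
a_13=1:  p_13=1·23271+13009=36280,  q_13=1·1186+663=1849
a_14=1:  p_14=1·36280+23271=59551,  q_14=1·1849+1186=3035
a_15=1:  p_15=1·59551+36280=95831,  q_15=1·3035+1849=4884
→ (95831, 4884).  Check: 95831²=9183580561, 385·4884²=9183580560, difference 1.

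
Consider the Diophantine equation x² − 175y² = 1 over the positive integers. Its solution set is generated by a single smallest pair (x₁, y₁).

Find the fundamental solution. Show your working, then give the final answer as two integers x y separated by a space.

2024 153

√175 = [13; 4,2,1,2,4,26, …], period ℓ=6 (even) → k=5
k=0  a_k=13  p_k/q_k = 13/1
…
k=3  a_k=1  p_k/q_k = 172/13
k=4  a_k=2  p_k/q_k = 463/35
k=5  a_k=4  p_k/q_k = 2024/153
→ (2024, 153).  Check: 2024²=4096576, 175·153²=4096575, difference 1.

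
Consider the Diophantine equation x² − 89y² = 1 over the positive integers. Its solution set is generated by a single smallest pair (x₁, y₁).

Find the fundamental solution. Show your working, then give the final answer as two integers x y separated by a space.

500001 53000

√89 → a₀=9, period (2,3,3,2,18); ℓ=5 odd so k=9
k=0  a_k=9  p_k/q_k = 9/1
k=1  a_k=2  p_k/q_k = 19/2
k=2  a_k=3  p_k/q_k = 66/7
k=3  a_k=3  p_k/q_k = 217/23
k=4  a_k=2  p_k/q_k = 500/53
k=5  a_k=18  p_k/q_k = 9217/977
k=6  a_k=2  p_k/q_k = 18934/2007
k=7  a_k=3  p_k/q_k = 66019/6998
k=8  a_k=3  p_k/q_k = 216991/23001
k=9  a_k=2  p_k/q_k = 500001/53000
→ (500001, 53000).  Check: 500001²=250001000001, 89·53000²=250001000000, difference 1.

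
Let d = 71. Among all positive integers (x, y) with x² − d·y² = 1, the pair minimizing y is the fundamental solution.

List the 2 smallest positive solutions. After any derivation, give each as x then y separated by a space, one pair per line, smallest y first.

3480 413
24220799 2874480

[8; 2,2,1,7,1,2,2,16] for √71; ℓ=8 ⇒ convergent index 7
k=0  a_k=8  p_k/q_k = 8/1
k=1  a_k=2  p_k/q_k = 17/2
k=2  a_k=2  p_k/q_k = 42/5
…
k=4  a_k=7  p_k/q_k = 455/54
k=5  a_k=1  p_k/q_k = 514/61
k=6  a_k=2  p_k/q_k = 1483/176
k=7  a_k=2  p_k/q_k = 3480/413
fundamental: x₁=3480, y₁=413  (since 12110400 − 71·170569 = 1)
n=2: (3480,413)∘(3480,413) = (3480·3480+71·413·413, 3480·413+413·3480) = (24220799,2874480)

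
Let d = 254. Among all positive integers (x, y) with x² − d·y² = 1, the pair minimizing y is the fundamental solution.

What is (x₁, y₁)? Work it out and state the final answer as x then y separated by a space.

√254 → a₀=15, period (1,14,1,30); ℓ=4 even so k=3
k=0  a_k=15  p_k/q_k = 15/1
k=1  a_k=1  p_k/q_k = 16/1
k=2  a_k=14  p_k/q_k = 239/15
k=3  a_k=1  p_k/q_k = 255/16
fundamental: x₁=255, y₁=16  (since 65025 − 254·256 = 1)

255 16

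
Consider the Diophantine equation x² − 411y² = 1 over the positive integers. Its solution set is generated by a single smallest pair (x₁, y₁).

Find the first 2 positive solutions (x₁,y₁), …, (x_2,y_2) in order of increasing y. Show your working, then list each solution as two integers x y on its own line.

49730 2453
4946145799 243975380

√411 = [20; 3,1,1,1,19,1,1,1,3,40, …], period ℓ=10 (even) → k=9
a_0=20:  p_0=20·1+0=20,  q_0=20·0+1=1
a_1=3:  p_1=3·20+1=61,  q_1=3·1+0=3
…
a_3=1:  p_3=1·81+61=142,  q_3=1·4+3=7
…
a_5=19:  p_5=19·223+142=4379,  q_5=19·11+7=216
a_6=1:  p_6=1·4379+223=4602,  q_6=1·216+11=227
…
a_8=1:  p_8=1·8981+4602=13583,  q_8=1·443+227=670
a_9=3:  p_9=3·13583+8981=49730,  q_9=3·670+443=2453
(x₁, y₁) = (49730, 2453);  49730² − 411·2453² = 1 ✓
(49730+2453√411)^2 = 4946145799 + 243975380√411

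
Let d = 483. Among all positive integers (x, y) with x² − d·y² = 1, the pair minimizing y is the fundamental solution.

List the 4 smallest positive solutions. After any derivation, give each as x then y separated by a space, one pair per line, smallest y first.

[21; 1,42] for √483; ℓ=2 ⇒ convergent index 1
a_0=21:  p_0=21·1+0=21,  q_0=21·0+1=1
a_1=1:  p_1=1·21+1=22,  q_1=1·1+0=1
→ (22, 1).  Check: 22²=484, 483·1²=483, difference 1.
n=2: (22,1)∘(22,1) = (22·22+483·1·1, 22·1+1·22) = (967,44)
n=3: (967,44)∘(22,1) = (22·967+483·1·44, 22·44+1·967) = (42526,1935)
n=4: (42526,1935)∘(22,1) = (22·42526+483·1·1935, 22·1935+1·42526) = (1870177,85096)

22 1
967 44
42526 1935
1870177 85096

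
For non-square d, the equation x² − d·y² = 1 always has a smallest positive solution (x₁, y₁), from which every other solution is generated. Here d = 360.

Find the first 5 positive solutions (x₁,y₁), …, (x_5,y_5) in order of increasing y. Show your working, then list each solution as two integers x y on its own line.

[18; 1,36] for √360; ℓ=2 ⇒ convergent index 1
k=0  a_k=18  p_k/q_k = 18/1
k=1  a_k=1  p_k/q_k = 19/1
→ (19, 1).  Check: 19²=361, 360·1²=360, difference 1.
n=2: (19,1)∘(19,1) = (19·19+360·1·1, 19·1+1·19) = (721,38)
n=3: (721,38)∘(19,1) = (19·721+360·1·38, 19·38+1·721) = (27379,1443)
n=4: (27379,1443)∘(19,1) = (19·27379+360·1·1443, 19·1443+1·27379) = (1039681,54796)
n=5: (1039681,54796)∘(19,1) = (19·1039681+360·1·54796, 19·54796+1·1039681) = (39480499,2080805)

19 1
721 38
27379 1443
1039681 54796
39480499 2080805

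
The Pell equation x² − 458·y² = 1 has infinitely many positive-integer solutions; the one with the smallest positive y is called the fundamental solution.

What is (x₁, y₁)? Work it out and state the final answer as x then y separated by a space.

d=458: √d = [21; 2,2,42] (ℓ=3, odd), read p_5/q_5
i=0: a=21 ⇒ p=21, q=1
i=1: a=2 ⇒ p=43, q=2
i=2: a=2 ⇒ p=107, q=5
i=3: a=42 ⇒ p=4537, q=212
i=4: a=2 ⇒ p=9181, q=429
i=5: a=2 ⇒ p=22899, q=1070
fundamental: x₁=22899, y₁=1070  (since 524364201 − 458·1144900 = 1)

22899 1070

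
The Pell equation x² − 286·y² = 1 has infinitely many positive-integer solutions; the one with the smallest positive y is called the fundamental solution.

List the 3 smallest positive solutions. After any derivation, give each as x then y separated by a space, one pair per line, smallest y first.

561835 33222
631317134449 37330564740
709392124465745995 41947235681362578

√286 → a₀=16, period (1,10,3,3,2,3,3,10,1,32); ℓ=10 even so k=9
i=0: a=16 ⇒ p=16, q=1
i=1: a=1 ⇒ p=17, q=1
i=2: a=10 ⇒ p=186, q=11
i=3: a=3 ⇒ p=575, q=34
i=4: a=3 ⇒ p=1911, q=113
i=5: a=2 ⇒ p=4397, q=260
…
i=7: a=3 ⇒ p=49703, q=2939
i=8: a=10 ⇒ p=512132, q=30283
i=9: a=1 ⇒ p=561835, q=33222
(x₁, y₁) = (561835, 33222);  561835² − 286·33222² = 1 ✓
(x_2, y_2) = (561835·561835 + 286·33222·33222, 561835·33222 + 33222·561835) = (631317134449, 37330564740)
(x_3, y_3) = (561835·631317134449 + 286·33222·37330564740, 561835·37330564740 + 33222·631317134449) = (709392124465745995, 41947235681362578)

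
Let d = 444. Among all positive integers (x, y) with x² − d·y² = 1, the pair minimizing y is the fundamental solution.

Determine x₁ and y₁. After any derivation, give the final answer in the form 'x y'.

295 14

[21; 14,42] for √444; ℓ=2 ⇒ convergent index 1
k=0  a_k=21  p_k/q_k = 21/1
k=1  a_k=14  p_k/q_k = 295/14
fundamental: x₁=295, y₁=14  (since 87025 − 444·196 = 1)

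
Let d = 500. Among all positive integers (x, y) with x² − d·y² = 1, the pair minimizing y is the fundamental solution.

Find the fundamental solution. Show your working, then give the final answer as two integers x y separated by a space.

√500 → a₀=22, period (2,1,3,2,1,…,1,2,44); ℓ=14 even so k=13
step 0: (22, 1)  from 22·(1,0) + (0,1)
step 1: (45, 2)  from 2·(22,1) + (1,0)
step 2: (67, 3)  from 1·(45,2) + (22,1)
…
step 4: (559, 25)  from 2·(246,11) + (67,3)
…
step 6: (1364, 61)  from 1·(805,36) + (559,25)
…
step 10: (76317, 3413)  from 2·(30254,1353) + (15809,707)
…
step 12: (335522, 15005)  from 1·(259205,11592) + (76317,3413)
step 13: (930249, 41602)  from 2·(335522,15005) + (259205,11592)
→ (930249, 41602).  Check: 930249²=865363202001, 500·41602²=865363202000, difference 1.

930249 41602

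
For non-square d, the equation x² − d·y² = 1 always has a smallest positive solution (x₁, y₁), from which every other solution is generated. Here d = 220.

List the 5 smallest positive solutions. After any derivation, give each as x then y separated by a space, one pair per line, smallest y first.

√220 = [14; 1,4,1,28, …], period ℓ=4 (even) → k=3
k=0  a_k=14  p_k/q_k = 14/1
k=1  a_k=1  p_k/q_k = 15/1
k=2  a_k=4  p_k/q_k = 74/5
k=3  a_k=1  p_k/q_k = 89/6
→ (89, 6).  Check: 89²=7921, 220·6²=7920, difference 1.
k=2:  x_2 = 89·89+220·6·6 = 15841,  y_2 = 89·6+6·89 = 1068
k=3:  x_3 = 89·15841+220·6·1068 = 2819609,  y_3 = 89·1068+6·15841 = 190098
k=4:  x_4 = 89·2819609+220·6·190098 = 501874561,  y_4 = 89·190098+6·2819609 = 33836376
k=5:  x_5 = 89·501874561+220·6·33836376 = 89330852249,  y_5 = 89·33836376+6·501874561 = 6022684830

89 6
15841 1068
2819609 190098
501874561 33836376
89330852249 6022684830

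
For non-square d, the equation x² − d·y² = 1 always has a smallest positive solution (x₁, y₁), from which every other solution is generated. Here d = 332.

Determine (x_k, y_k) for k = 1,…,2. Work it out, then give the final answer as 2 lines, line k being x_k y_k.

13447 738
361643617 19847772

√332 = [18; 4,1,1,8,1,1,4,36, …], period ℓ=8 (even) → k=7
k=0  a_k=18  p_k/q_k = 18/1
k=1  a_k=4  p_k/q_k = 73/4
k=2  a_k=1  p_k/q_k = 91/5
…
k=6  a_k=1  p_k/q_k = 2970/163
k=7  a_k=4  p_k/q_k = 13447/738
fundamental: x₁=13447, y₁=738  (since 180821809 − 332·544644 = 1)
(13447+738√332)^2 = 361643617 + 19847772√332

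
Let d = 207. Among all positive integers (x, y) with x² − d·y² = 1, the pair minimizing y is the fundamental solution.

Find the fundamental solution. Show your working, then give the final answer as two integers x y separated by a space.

[14; 2,1,1,2,1,1,2,28] for √207; ℓ=8 ⇒ convergent index 7
a_0=14:  p_0=14·1+0=14,  q_0=14·0+1=1
a_1=2:  p_1=2·14+1=29,  q_1=2·1+0=2
a_2=1:  p_2=1·29+14=43,  q_2=1·2+1=3
a_3=1:  p_3=1·43+29=72,  q_3=1·3+2=5
a_4=2:  p_4=2·72+43=187,  q_4=2·5+3=13
a_5=1:  p_5=1·187+72=259,  q_5=1·13+5=18
a_6=1:  p_6=1·259+187=446,  q_6=1·18+13=31
a_7=2:  p_7=2·446+259=1151,  q_7=2·31+18=80
→ (1151, 80).  Check: 1151²=1324801, 207·80²=1324800, difference 1.

1151 80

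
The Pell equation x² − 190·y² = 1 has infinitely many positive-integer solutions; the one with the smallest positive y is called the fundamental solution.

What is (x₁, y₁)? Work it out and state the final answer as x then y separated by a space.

√190 → a₀=13, period (1,3,1,1,1,…,3,1,26); ℓ=14 even so k=13
step 0: (13, 1)  from 13·(1,0) + (0,1)
step 1: (14, 1)  from 1·(13,1) + (1,0)
step 2: (55, 4)  from 3·(14,1) + (13,1)
…
step 4: (124, 9)  from 1·(69,5) + (55,4)
step 5: (193, 14)  from 1·(124,9) + (69,5)
step 6: (510, 37)  from 2·(193,14) + (124,9)
…
step 9: (4149, 301)  from 1·(2936,213) + (1213,88)
…
step 11: (11234, 815)  from 1·(7085,514) + (4149,301)
step 12: (40787, 2959)  from 3·(11234,815) + (7085,514)
step 13: (52021, 3774)  from 1·(40787,2959) + (11234,815)
(x₁, y₁) = (52021, 3774);  52021² − 190·3774² = 1 ✓

52021 3774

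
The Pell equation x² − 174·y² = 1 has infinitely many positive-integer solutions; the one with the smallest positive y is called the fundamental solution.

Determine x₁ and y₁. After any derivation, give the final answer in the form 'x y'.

1451 110

d=174: √d = [13; 5,4,5,26] (ℓ=4, even), read p_3/q_3
step 0: (13, 1)  from 13·(1,0) + (0,1)
step 1: (66, 5)  from 5·(13,1) + (1,0)
step 2: (277, 21)  from 4·(66,5) + (13,1)
step 3: (1451, 110)  from 5·(277,21) + (66,5)
fundamental: x₁=1451, y₁=110  (since 2105401 − 174·12100 = 1)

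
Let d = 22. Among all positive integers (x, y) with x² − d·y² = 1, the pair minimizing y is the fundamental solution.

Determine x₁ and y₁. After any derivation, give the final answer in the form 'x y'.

√22 → a₀=4, period (1,2,4,2,1,8); ℓ=6 even so k=5
step 0: (4, 1)  from 4·(1,0) + (0,1)
step 1: (5, 1)  from 1·(4,1) + (1,0)
step 2: (14, 3)  from 2·(5,1) + (4,1)
step 3: (61, 13)  from 4·(14,3) + (5,1)
step 4: (136, 29)  from 2·(61,13) + (14,3)
step 5: (197, 42)  from 1·(136,29) + (61,13)
→ (197, 42).  Check: 197²=38809, 22·42²=38808, difference 1.

197 42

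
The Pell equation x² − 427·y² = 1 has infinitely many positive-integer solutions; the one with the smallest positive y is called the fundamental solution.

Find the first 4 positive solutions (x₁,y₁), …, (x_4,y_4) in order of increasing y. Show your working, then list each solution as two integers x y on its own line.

[20; 1,1,1,40] for √427; ℓ=4 ⇒ convergent index 3
a_0=20:  p_0=20·1+0=20,  q_0=20·0+1=1
…
a_2=1:  p_2=1·21+20=41,  q_2=1·1+1=2
a_3=1:  p_3=1·41+21=62,  q_3=1·2+1=3
(x₁, y₁) = (62, 3);  62² − 427·3² = 1 ✓
n=2: (62,3)∘(62,3) = (62·62+427·3·3, 62·3+3·62) = (7687,372)
n=3: (7687,372)∘(62,3) = (62·7687+427·3·372, 62·372+3·7687) = (953126,46125)
n=4: (953126,46125)∘(62,3) = (62·953126+427·3·46125, 62·46125+3·953126) = (118179937,5719128)

62 3
7687 372
953126 46125
118179937 5719128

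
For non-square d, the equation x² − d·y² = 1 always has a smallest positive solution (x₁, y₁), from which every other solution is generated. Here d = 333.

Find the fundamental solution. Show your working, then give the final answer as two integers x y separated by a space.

d=333: √d = [18; 4,36] (ℓ=2, even), read p_1/q_1
a_0=18:  p_0=18·1+0=18,  q_0=18·0+1=1
a_1=4:  p_1=4·18+1=73,  q_1=4·1+0=4
→ (73, 4).  Check: 73²=5329, 333·4²=5328, difference 1.

73 4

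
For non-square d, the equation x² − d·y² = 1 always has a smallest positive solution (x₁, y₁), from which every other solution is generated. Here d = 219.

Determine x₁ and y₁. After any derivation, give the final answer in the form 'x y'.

74 5

[14; 1,3,1,28] for √219; ℓ=4 ⇒ convergent index 3
step 0: (14, 1)  from 14·(1,0) + (0,1)
…
step 2: (59, 4)  from 3·(15,1) + (14,1)
step 3: (74, 5)  from 1·(59,4) + (15,1)
→ (74, 5).  Check: 74²=5476, 219·5²=5475, difference 1.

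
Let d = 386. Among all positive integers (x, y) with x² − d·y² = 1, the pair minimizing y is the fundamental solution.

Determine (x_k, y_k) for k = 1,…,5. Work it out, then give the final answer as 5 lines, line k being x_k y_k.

111555 5678
24889036049 1266818580
5552992832780835 282639893378122
1238928230896843060801 63059786610325980840
276417277589841662462530275 14069268990347189691834278

d=386: √d = [19; 1,1,1,4,1,18,1,4,1,1,1,38] (ℓ=12, even), read p_11/q_11
i=0: a=19 ⇒ p=19, q=1
…
i=3: a=1 ⇒ p=59, q=3
…
i=6: a=18 ⇒ p=6287, q=320
…
i=9: a=1 ⇒ p=39392, q=2005
i=10: a=1 ⇒ p=72163, q=3673
i=11: a=1 ⇒ p=111555, q=5678
fundamental: x₁=111555, y₁=5678  (since 12444518025 − 386·32239684 = 1)
k=2:  x_2 = 111555·111555+386·5678·5678 = 24889036049,  y_2 = 111555·5678+5678·111555 = 1266818580
k=3:  x_3 = 111555·24889036049+386·5678·1266818580 = 5552992832780835,  y_3 = 111555·1266818580+5678·24889036049 = 282639893378122
k=4:  x_4 = 111555·5552992832780835+386·5678·282639893378122 = 1238928230896843060801,  y_4 = 111555·282639893378122+5678·5552992832780835 = 63059786610325980840
k=5:  x_5 = 111555·1238928230896843060801+386·5678·63059786610325980840 = 276417277589841662462530275,  y_5 = 111555·63059786610325980840+5678·1238928230896843060801 = 14069268990347189691834278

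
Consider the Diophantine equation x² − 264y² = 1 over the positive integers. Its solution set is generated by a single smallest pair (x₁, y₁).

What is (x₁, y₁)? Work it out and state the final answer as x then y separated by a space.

65 4

√264 → a₀=16, period (4,32); ℓ=2 even so k=1
step 0: (16, 1)  from 16·(1,0) + (0,1)
step 1: (65, 4)  from 4·(16,1) + (1,0)
(x₁, y₁) = (65, 4);  65² − 264·4² = 1 ✓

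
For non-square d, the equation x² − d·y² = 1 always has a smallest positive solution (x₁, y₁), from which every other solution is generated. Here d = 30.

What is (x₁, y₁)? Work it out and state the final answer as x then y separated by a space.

11 2

d=30: √d = [5; 2,10] (ℓ=2, even), read p_1/q_1
i=0: a=5 ⇒ p=5, q=1
i=1: a=2 ⇒ p=11, q=2
fundamental: x₁=11, y₁=2  (since 121 − 30·4 = 1)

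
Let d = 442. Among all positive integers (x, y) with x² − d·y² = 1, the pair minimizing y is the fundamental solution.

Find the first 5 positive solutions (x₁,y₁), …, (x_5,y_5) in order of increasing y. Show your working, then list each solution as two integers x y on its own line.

√442 = [21; 42, …], period ℓ=1 (odd) → k=1
i=0: a=21 ⇒ p=21, q=1
i=1: a=42 ⇒ p=883, q=42
→ (883, 42).  Check: 883²=779689, 442·42²=779688, difference 1.
n=2: (883,42)∘(883,42) = (883·883+442·42·42, 883·42+42·883) = (1559377,74172)
n=3: (1559377,74172)∘(883,42) = (883·1559377+442·42·74172, 883·74172+42·1559377) = (2753858899,130987710)
n=4: (2753858899,130987710)∘(883,42) = (883·2753858899+442·42·130987710, 883·130987710+42·2753858899) = (4863313256257,231324221688)
n=5: (4863313256257,231324221688)∘(883,42) = (883·4863313256257+442·42·231324221688, 883·231324221688+42·4863313256257) = (8588608456690963,408518444513298)

883 42
1559377 74172
2753858899 130987710
4863313256257 231324221688
8588608456690963 408518444513298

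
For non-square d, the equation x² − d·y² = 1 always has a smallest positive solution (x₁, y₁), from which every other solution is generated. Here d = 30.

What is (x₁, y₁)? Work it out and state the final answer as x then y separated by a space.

11 2

[5; 2,10] for √30; ℓ=2 ⇒ convergent index 1
k=0  a_k=5  p_k/q_k = 5/1
k=1  a_k=2  p_k/q_k = 11/2
fundamental: x₁=11, y₁=2  (since 121 − 30·4 = 1)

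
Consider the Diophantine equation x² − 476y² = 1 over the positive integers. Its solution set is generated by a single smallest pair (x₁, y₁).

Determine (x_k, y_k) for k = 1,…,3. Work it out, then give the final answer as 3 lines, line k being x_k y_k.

28799 1320
1658764801 76029360
95541534979199 4379139075960

√476 → a₀=21, period (1,4,2,10,2,4,1,42); ℓ=8 even so k=7
a_0=21:  p_0=21·1+0=21,  q_0=21·0+1=1
a_1=1:  p_1=1·21+1=22,  q_1=1·1+0=1
a_2=4:  p_2=4·22+21=109,  q_2=4·1+1=5
a_3=2:  p_3=2·109+22=240,  q_3=2·5+1=11
a_4=10:  p_4=10·240+109=2509,  q_4=10·11+5=115
a_5=2:  p_5=2·2509+240=5258,  q_5=2·115+11=241
a_6=4:  p_6=4·5258+2509=23541,  q_6=4·241+115=1079
a_7=1:  p_7=1·23541+5258=28799,  q_7=1·1079+241=1320
(x₁, y₁) = (28799, 1320);  28799² − 476·1320² = 1 ✓
k=2:  x_2 = 28799·28799+476·1320·1320 = 1658764801,  y_2 = 28799·1320+1320·28799 = 76029360
k=3:  x_3 = 28799·1658764801+476·1320·76029360 = 95541534979199,  y_3 = 28799·76029360+1320·1658764801 = 4379139075960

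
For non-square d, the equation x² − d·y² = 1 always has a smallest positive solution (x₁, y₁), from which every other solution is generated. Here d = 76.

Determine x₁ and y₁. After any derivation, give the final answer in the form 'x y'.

57799 6630

d=76: √d = [8; 1,2,1,1,5,4,5,1,1,2,1,16] (ℓ=12, even), read p_11/q_11
k=0  a_k=8  p_k/q_k = 8/1
…
k=8  a_k=1  p_k/q_k = 8866/1017
…
k=10  a_k=2  p_k/q_k = 41488/4759
k=11  a_k=1  p_k/q_k = 57799/6630
→ (57799, 6630).  Check: 57799²=3340724401, 76·6630²=3340724400, difference 1.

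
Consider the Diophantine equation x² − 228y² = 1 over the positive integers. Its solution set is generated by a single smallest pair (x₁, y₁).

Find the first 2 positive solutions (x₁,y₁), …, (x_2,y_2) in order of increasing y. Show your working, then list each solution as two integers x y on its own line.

√228 = [15; 10,30, …], period ℓ=2 (even) → k=1
k=0  a_k=15  p_k/q_k = 15/1
k=1  a_k=10  p_k/q_k = 151/10
(x₁, y₁) = (151, 10);  151² − 228·10² = 1 ✓
(151+10√228)^2 = 45601 + 3020√228

151 10
45601 3020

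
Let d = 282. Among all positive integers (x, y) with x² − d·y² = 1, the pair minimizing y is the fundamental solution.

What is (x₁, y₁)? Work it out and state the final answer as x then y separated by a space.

[16; 1,3,1,4,1,3,1,32] for √282; ℓ=8 ⇒ convergent index 7
i=0: a=16 ⇒ p=16, q=1
i=1: a=1 ⇒ p=17, q=1
i=2: a=3 ⇒ p=67, q=4
…
i=4: a=4 ⇒ p=403, q=24
…
i=6: a=3 ⇒ p=1864, q=111
i=7: a=1 ⇒ p=2351, q=140
→ (2351, 140).  Check: 2351²=5527201, 282·140²=5527200, difference 1.

2351 140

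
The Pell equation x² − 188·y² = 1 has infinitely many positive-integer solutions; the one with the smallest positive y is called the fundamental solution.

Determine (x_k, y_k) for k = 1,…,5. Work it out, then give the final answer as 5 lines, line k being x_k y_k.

4607 336
42448897 3095904
391124132351 28525659120
3603817713033217 262835420035776
33205576016763929087 2421765531683980944

d=188: √d = [13; 1,2,2,6,2,2,1,26] (ℓ=8, even), read p_7/q_7
a_0=13:  p_0=13·1+0=13,  q_0=13·0+1=1
…
a_2=2:  p_2=2·14+13=41,  q_2=2·1+1=3
a_3=2:  p_3=2·41+14=96,  q_3=2·3+1=7
…
a_6=2:  p_6=2·1330+617=3277,  q_6=2·97+45=239
a_7=1:  p_7=1·3277+1330=4607,  q_7=1·239+97=336
→ (4607, 336).  Check: 4607²=21224449, 188·336²=21224448, difference 1.
n=2: (4607,336)∘(4607,336) = (4607·4607+188·336·336, 4607·336+336·4607) = (42448897,3095904)
n=3: (42448897,3095904)∘(4607,336) = (4607·42448897+188·336·3095904, 4607·3095904+336·42448897) = (391124132351,28525659120)
n=4: (391124132351,28525659120)∘(4607,336) = (4607·391124132351+188·336·28525659120, 4607·28525659120+336·391124132351) = (3603817713033217,262835420035776)
n=5: (3603817713033217,262835420035776)∘(4607,336) = (4607·3603817713033217+188·336·262835420035776, 4607·262835420035776+336·3603817713033217) = (33205576016763929087,2421765531683980944)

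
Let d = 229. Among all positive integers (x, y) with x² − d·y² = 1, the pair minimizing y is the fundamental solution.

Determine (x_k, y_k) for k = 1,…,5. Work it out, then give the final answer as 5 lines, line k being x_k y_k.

d=229: √d = [15; 7,1,1,7,30] (ℓ=5, odd), read p_9/q_9
i=0: a=15 ⇒ p=15, q=1
i=1: a=7 ⇒ p=106, q=7
…
i=8: a=1 ⇒ p=776325, q=51301
i=9: a=7 ⇒ p=5848201, q=386460
(x₁, y₁) = (5848201, 386460);  5848201² − 229·386460² = 1 ✓
n=2: (5848201,386460)∘(5848201,386460) = (5848201·5848201+229·386460·386460, 5848201·386460+386460·5848201) = (68402909872801,4520191516920)
n=3: (68402909872801,4520191516920)∘(5848201,386460) = (5848201·68402909872801+229·386460·4520191516920, 5848201·4520191516920+386460·68402909872801) = (800067931842043513801,52869977098885735380)
n=4: (800067931842043513801,52869977098885735380)∘(5848201,386460) = (5848201·800067931842043513801+229·386460·52869977098885735380, 5848201·52869977098885735380+386460·800067931842043513801) = (9357916158133073035999171201,618388505879356792878585840)
n=5: (9357916158133073035999171201,618388505879356792878585840)∘(5848201,386460) = (5848201·9357916158133073035999171201+229·386460·618388505879356792878585840, 5848201·618388505879356792878585840+386460·9357916158133073035999171201) = (109453949267819191656474935990205001,7232920556944267680961578290412300)

5848201 386460
68402909872801 4520191516920
800067931842043513801 52869977098885735380
9357916158133073035999171201 618388505879356792878585840
109453949267819191656474935990205001 7232920556944267680961578290412300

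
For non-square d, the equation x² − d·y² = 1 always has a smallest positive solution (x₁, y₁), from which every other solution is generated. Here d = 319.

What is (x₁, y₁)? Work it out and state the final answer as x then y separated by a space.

12901780 722361

[17; 1,6,5,1,4,…,6,1,34] for √319; ℓ=14 ⇒ convergent index 13
a_0=17:  p_0=17·1+0=17,  q_0=17·0+1=1
a_1=1:  p_1=1·17+1=18,  q_1=1·1+0=1
…
a_6=3:  p_6=3·3715+768=11913,  q_6=3·208+43=667
…
a_12=6:  p_12=6·1798881+309613=11102899,  q_12=6·100718+17335=621643
a_13=1:  p_13=1·11102899+1798881=12901780,  q_13=1·621643+100718=722361
→ (12901780, 722361).  Check: 12901780²=166455927168400, 319·722361²=166455927168399, difference 1.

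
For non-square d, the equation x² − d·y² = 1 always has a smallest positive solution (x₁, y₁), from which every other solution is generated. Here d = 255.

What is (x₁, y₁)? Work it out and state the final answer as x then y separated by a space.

d=255: √d = [15; 1,30] (ℓ=2, even), read p_1/q_1
step 0: (15, 1)  from 15·(1,0) + (0,1)
step 1: (16, 1)  from 1·(15,1) + (1,0)
→ (16, 1).  Check: 16²=256, 255·1²=255, difference 1.

16 1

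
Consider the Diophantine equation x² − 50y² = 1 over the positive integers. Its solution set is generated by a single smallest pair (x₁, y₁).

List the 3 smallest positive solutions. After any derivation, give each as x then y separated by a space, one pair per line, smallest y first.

√50 → a₀=7, period (14); ℓ=1 odd so k=1
k=0  a_k=7  p_k/q_k = 7/1
k=1  a_k=14  p_k/q_k = 99/14
(x₁, y₁) = (99, 14);  99² − 50·14² = 1 ✓
k=2:  x_2 = 99·99+50·14·14 = 19601,  y_2 = 99·14+14·99 = 2772
k=3:  x_3 = 99·19601+50·14·2772 = 3880899,  y_3 = 99·2772+14·19601 = 548842

99 14
19601 2772
3880899 548842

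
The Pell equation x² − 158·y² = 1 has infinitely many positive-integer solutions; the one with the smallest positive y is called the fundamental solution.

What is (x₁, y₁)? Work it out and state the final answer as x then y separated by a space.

d=158: √d = [12; 1,1,3,12,3,1,1,24] (ℓ=8, even), read p_7/q_7
i=0: a=12 ⇒ p=12, q=1
…
i=2: a=1 ⇒ p=25, q=2
i=3: a=3 ⇒ p=88, q=7
i=4: a=12 ⇒ p=1081, q=86
i=5: a=3 ⇒ p=3331, q=265
i=6: a=1 ⇒ p=4412, q=351
i=7: a=1 ⇒ p=7743, q=616
(x₁, y₁) = (7743, 616);  7743² − 158·616² = 1 ✓

7743 616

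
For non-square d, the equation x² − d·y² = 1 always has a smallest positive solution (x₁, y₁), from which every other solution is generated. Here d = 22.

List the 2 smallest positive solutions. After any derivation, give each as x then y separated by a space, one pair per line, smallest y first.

197 42
77617 16548

√22 → a₀=4, period (1,2,4,2,1,8); ℓ=6 even so k=5
step 0: (4, 1)  from 4·(1,0) + (0,1)
step 1: (5, 1)  from 1·(4,1) + (1,0)
step 2: (14, 3)  from 2·(5,1) + (4,1)
step 3: (61, 13)  from 4·(14,3) + (5,1)
step 4: (136, 29)  from 2·(61,13) + (14,3)
step 5: (197, 42)  from 1·(136,29) + (61,13)
fundamental: x₁=197, y₁=42  (since 38809 − 22·1764 = 1)
k=2:  x_2 = 197·197+22·42·42 = 77617,  y_2 = 197·42+42·197 = 16548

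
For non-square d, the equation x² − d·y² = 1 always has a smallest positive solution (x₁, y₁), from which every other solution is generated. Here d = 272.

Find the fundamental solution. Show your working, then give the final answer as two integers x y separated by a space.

√272 → a₀=16, period (2,32); ℓ=2 even so k=1
step 0: (16, 1)  from 16·(1,0) + (0,1)
step 1: (33, 2)  from 2·(16,1) + (1,0)
→ (33, 2).  Check: 33²=1089, 272·2²=1088, difference 1.

33 2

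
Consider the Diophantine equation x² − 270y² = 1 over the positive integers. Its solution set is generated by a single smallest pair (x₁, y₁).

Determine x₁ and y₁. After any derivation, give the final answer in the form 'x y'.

√270 → a₀=16, period (2,3,6,3,2,32); ℓ=6 even so k=5
k=0  a_k=16  p_k/q_k = 16/1
k=1  a_k=2  p_k/q_k = 33/2
k=2  a_k=3  p_k/q_k = 115/7
k=3  a_k=6  p_k/q_k = 723/44
k=4  a_k=3  p_k/q_k = 2284/139
k=5  a_k=2  p_k/q_k = 5291/322
fundamental: x₁=5291, y₁=322  (since 27994681 − 270·103684 = 1)

5291 322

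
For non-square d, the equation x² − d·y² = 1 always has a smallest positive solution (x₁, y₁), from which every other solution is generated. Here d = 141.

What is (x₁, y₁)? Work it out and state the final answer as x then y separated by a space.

95 8

√141 = [11; 1,6,1,22, …], period ℓ=4 (even) → k=3
k=0  a_k=11  p_k/q_k = 11/1
…
k=2  a_k=6  p_k/q_k = 83/7
k=3  a_k=1  p_k/q_k = 95/8
fundamental: x₁=95, y₁=8  (since 9025 − 141·64 = 1)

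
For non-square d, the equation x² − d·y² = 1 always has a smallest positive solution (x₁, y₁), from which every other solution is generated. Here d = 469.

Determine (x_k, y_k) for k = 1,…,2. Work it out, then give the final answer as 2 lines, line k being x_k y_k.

137215 6336
37655912449 1738788480

[21; 1,1,1,10,6,10,1,1,1,42] for √469; ℓ=10 ⇒ convergent index 9
step 0: (21, 1)  from 21·(1,0) + (0,1)
…
step 3: (65, 3)  from 1·(43,2) + (22,1)
…
step 5: (4223, 195)  from 6·(693,32) + (65,3)
…
step 8: (90069, 4159)  from 1·(47146,2177) + (42923,1982)
step 9: (137215, 6336)  from 1·(90069,4159) + (47146,2177)
→ (137215, 6336).  Check: 137215²=18827956225, 469·6336²=18827956224, difference 1.
(x_2, y_2) = (137215·137215 + 469·6336·6336, 137215·6336 + 6336·137215) = (37655912449, 1738788480)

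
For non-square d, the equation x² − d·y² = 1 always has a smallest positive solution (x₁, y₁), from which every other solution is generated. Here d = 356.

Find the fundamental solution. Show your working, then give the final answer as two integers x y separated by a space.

√356 → a₀=18, period (1,6,1,1,2,…,6,1,36); ℓ=14 even so k=13
i=0: a=18 ⇒ p=18, q=1
…
i=3: a=1 ⇒ p=151, q=8
i=4: a=1 ⇒ p=283, q=15
…
i=10: a=1 ⇒ p=37868, q=2007
…
i=12: a=6 ⇒ p=433982, q=23001
i=13: a=1 ⇒ p=500001, q=26500
fundamental: x₁=500001, y₁=26500  (since 250001000001 − 356·702250000 = 1)

500001 26500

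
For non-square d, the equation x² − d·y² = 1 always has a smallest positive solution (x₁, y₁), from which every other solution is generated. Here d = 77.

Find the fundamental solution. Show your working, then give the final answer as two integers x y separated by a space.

351 40

√77 = [8; 1,3,2,3,1,16, …], period ℓ=6 (even) → k=5
step 0: (8, 1)  from 8·(1,0) + (0,1)
…
step 2: (35, 4)  from 3·(9,1) + (8,1)
step 3: (79, 9)  from 2·(35,4) + (9,1)
step 4: (272, 31)  from 3·(79,9) + (35,4)
step 5: (351, 40)  from 1·(272,31) + (79,9)
fundamental: x₁=351, y₁=40  (since 123201 − 77·1600 = 1)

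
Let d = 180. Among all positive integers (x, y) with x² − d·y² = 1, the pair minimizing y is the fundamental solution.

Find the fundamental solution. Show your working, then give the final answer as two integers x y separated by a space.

161 12

√180 → a₀=13, period (2,2,2,26); ℓ=4 even so k=3
step 0: (13, 1)  from 13·(1,0) + (0,1)
…
step 2: (67, 5)  from 2·(27,2) + (13,1)
step 3: (161, 12)  from 2·(67,5) + (27,2)
(x₁, y₁) = (161, 12);  161² − 180·12² = 1 ✓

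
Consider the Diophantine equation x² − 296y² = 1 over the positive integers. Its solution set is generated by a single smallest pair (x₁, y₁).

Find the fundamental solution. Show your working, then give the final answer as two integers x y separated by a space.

[17; 4,1,7,1,4,34] for √296; ℓ=6 ⇒ convergent index 5
step 0: (17, 1)  from 17·(1,0) + (0,1)
step 1: (69, 4)  from 4·(17,1) + (1,0)
…
step 3: (671, 39)  from 7·(86,5) + (69,4)
step 4: (757, 44)  from 1·(671,39) + (86,5)
step 5: (3699, 215)  from 4·(757,44) + (671,39)
→ (3699, 215).  Check: 3699²=13682601, 296·215²=13682600, difference 1.

3699 215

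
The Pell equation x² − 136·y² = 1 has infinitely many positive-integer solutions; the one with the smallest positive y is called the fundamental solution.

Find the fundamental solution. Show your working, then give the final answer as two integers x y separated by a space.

√136 → a₀=11, period (1,1,1,22); ℓ=4 even so k=3
k=0  a_k=11  p_k/q_k = 11/1
k=1  a_k=1  p_k/q_k = 12/1
k=2  a_k=1  p_k/q_k = 23/2
k=3  a_k=1  p_k/q_k = 35/3
fundamental: x₁=35, y₁=3  (since 1225 − 136·9 = 1)

35 3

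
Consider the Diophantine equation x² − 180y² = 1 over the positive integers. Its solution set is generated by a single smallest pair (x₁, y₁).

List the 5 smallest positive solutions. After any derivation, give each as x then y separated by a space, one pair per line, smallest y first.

√180 = [13; 2,2,2,26, …], period ℓ=4 (even) → k=3
i=0: a=13 ⇒ p=13, q=1
i=1: a=2 ⇒ p=27, q=2
i=2: a=2 ⇒ p=67, q=5
i=3: a=2 ⇒ p=161, q=12
fundamental: x₁=161, y₁=12  (since 25921 − 180·144 = 1)
n=2: (161,12)∘(161,12) = (161·161+180·12·12, 161·12+12·161) = (51841,3864)
n=3: (51841,3864)∘(161,12) = (161·51841+180·12·3864, 161·3864+12·51841) = (16692641,1244196)
n=4: (16692641,1244196)∘(161,12) = (161·16692641+180·12·1244196, 161·1244196+12·16692641) = (5374978561,400627248)
n=5: (5374978561,400627248)∘(161,12) = (161·5374978561+180·12·400627248, 161·400627248+12·5374978561) = (1730726404001,129000729660)

161 12
51841 3864
16692641 1244196
5374978561 400627248
1730726404001 129000729660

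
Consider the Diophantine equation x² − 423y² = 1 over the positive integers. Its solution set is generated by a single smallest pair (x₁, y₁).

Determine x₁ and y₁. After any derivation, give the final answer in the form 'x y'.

4607 224

√423 → a₀=20, period (1,1,3,4,3,1,1,40); ℓ=8 even so k=7
a_0=20:  p_0=20·1+0=20,  q_0=20·0+1=1
a_1=1:  p_1=1·20+1=21,  q_1=1·1+0=1
a_2=1:  p_2=1·21+20=41,  q_2=1·1+1=2
a_3=3:  p_3=3·41+21=144,  q_3=3·2+1=7
a_4=4:  p_4=4·144+41=617,  q_4=4·7+2=30
a_5=3:  p_5=3·617+144=1995,  q_5=3·30+7=97
a_6=1:  p_6=1·1995+617=2612,  q_6=1·97+30=127
a_7=1:  p_7=1·2612+1995=4607,  q_7=1·127+97=224
→ (4607, 224).  Check: 4607²=21224449, 423·224²=21224448, difference 1.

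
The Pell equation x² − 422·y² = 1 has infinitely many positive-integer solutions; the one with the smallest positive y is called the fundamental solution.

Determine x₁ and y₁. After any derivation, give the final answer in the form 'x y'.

d=422: √d = [20; 1,1,5,2,1,…,1,1,40] (ℓ=14, even), read p_13/q_13
i=0: a=20 ⇒ p=20, q=1
i=1: a=1 ⇒ p=21, q=1
i=2: a=1 ⇒ p=41, q=2
…
i=4: a=2 ⇒ p=493, q=24
i=5: a=1 ⇒ p=719, q=35
i=6: a=3 ⇒ p=2650, q=129
…
i=8: a=3 ⇒ p=163807, q=7974
…
i=10: a=2 ⇒ p=598859, q=29152
i=11: a=5 ⇒ p=3211821, q=156349
i=12: a=1 ⇒ p=3810680, q=185501
i=13: a=1 ⇒ p=7022501, q=341850
(x₁, y₁) = (7022501, 341850);  7022501² − 422·341850² = 1 ✓

7022501 341850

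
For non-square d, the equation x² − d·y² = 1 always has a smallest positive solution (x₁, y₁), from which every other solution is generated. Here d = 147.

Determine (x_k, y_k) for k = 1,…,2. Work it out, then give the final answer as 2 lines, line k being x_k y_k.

97 8
18817 1552

√147 → a₀=12, period (8,24); ℓ=2 even so k=1
k=0  a_k=12  p_k/q_k = 12/1
k=1  a_k=8  p_k/q_k = 97/8
fundamental: x₁=97, y₁=8  (since 9409 − 147·64 = 1)
k=2:  x_2 = 97·97+147·8·8 = 18817,  y_2 = 97·8+8·97 = 1552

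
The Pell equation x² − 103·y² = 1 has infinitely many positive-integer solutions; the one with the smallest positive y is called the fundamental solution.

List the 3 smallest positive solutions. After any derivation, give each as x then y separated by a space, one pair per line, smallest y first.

[10; 6,1,2,1,1,9,1,1,2,1,6,20] for √103; ℓ=12 ⇒ convergent index 11
a_0=10:  p_0=10·1+0=10,  q_0=10·0+1=1
…
a_2=1:  p_2=1·61+10=71,  q_2=1·6+1=7
…
a_6=9:  p_6=9·477+274=4567,  q_6=9·47+27=450
…
a_9=2:  p_9=2·9611+5044=24266,  q_9=2·947+497=2391
a_10=1:  p_10=1·24266+9611=33877,  q_10=1·2391+947=3338
a_11=6:  p_11=6·33877+24266=227528,  q_11=6·3338+2391=22419
(x₁, y₁) = (227528, 22419);  227528² − 103·22419² = 1 ✓
(x_2, y_2) = (227528·227528 + 103·22419·22419, 227528·22419 + 22419·227528) = (103537981567, 10201900464)
(x_3, y_3) = (227528·103537981567 + 103·22419·10201900464, 227528·10201900464 + 22419·103537981567) = (47115579739725224, 4642436017523565)

227528 22419
103537981567 10201900464
47115579739725224 4642436017523565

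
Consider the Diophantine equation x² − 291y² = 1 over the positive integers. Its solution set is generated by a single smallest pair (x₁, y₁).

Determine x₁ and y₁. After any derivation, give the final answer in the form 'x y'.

[17; 17,34] for √291; ℓ=2 ⇒ convergent index 1
a_0=17:  p_0=17·1+0=17,  q_0=17·0+1=1
a_1=17:  p_1=17·17+1=290,  q_1=17·1+0=17
(x₁, y₁) = (290, 17);  290² − 291·17² = 1 ✓

290 17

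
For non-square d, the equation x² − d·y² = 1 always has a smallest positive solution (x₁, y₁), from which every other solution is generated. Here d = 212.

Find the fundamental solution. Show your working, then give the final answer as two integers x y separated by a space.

66249 4550

√212 → a₀=14, period (1,1,3,1,1,…,1,1,28); ℓ=14 even so k=13
k=0  a_k=14  p_k/q_k = 14/1
k=1  a_k=1  p_k/q_k = 15/1
…
k=3  a_k=3  p_k/q_k = 102/7
k=4  a_k=1  p_k/q_k = 131/9
…
k=6  a_k=1  p_k/q_k = 364/25
k=7  a_k=6  p_k/q_k = 2417/166
k=8  a_k=1  p_k/q_k = 2781/191
k=9  a_k=1  p_k/q_k = 5198/357
k=10  a_k=1  p_k/q_k = 7979/548
k=11  a_k=3  p_k/q_k = 29135/2001
k=12  a_k=1  p_k/q_k = 37114/2549
k=13  a_k=1  p_k/q_k = 66249/4550
→ (66249, 4550).  Check: 66249²=4388930001, 212·4550²=4388930000, difference 1.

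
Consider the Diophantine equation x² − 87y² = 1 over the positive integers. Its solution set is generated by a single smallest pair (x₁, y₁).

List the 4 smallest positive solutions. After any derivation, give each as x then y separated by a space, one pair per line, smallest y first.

28 3
1567 168
87724 9405
4910977 526512

√87 → a₀=9, period (3,18); ℓ=2 even so k=1
i=0: a=9 ⇒ p=9, q=1
i=1: a=3 ⇒ p=28, q=3
(x₁, y₁) = (28, 3);  28² − 87·3² = 1 ✓
n=2: (28,3)∘(28,3) = (28·28+87·3·3, 28·3+3·28) = (1567,168)
n=3: (1567,168)∘(28,3) = (28·1567+87·3·168, 28·168+3·1567) = (87724,9405)
n=4: (87724,9405)∘(28,3) = (28·87724+87·3·9405, 28·9405+3·87724) = (4910977,526512)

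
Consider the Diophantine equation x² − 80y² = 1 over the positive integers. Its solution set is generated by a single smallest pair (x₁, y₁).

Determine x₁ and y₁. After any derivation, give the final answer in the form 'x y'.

9 1

[8; 1,16] for √80; ℓ=2 ⇒ convergent index 1
k=0  a_k=8  p_k/q_k = 8/1
k=1  a_k=1  p_k/q_k = 9/1
(x₁, y₁) = (9, 1);  9² − 80·1² = 1 ✓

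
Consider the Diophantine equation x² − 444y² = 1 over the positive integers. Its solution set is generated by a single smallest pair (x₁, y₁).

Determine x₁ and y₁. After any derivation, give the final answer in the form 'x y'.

295 14

√444 → a₀=21, period (14,42); ℓ=2 even so k=1
k=0  a_k=21  p_k/q_k = 21/1
k=1  a_k=14  p_k/q_k = 295/14
→ (295, 14).  Check: 295²=87025, 444·14²=87024, difference 1.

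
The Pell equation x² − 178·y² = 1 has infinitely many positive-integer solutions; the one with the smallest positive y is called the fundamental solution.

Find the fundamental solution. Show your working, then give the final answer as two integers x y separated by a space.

d=178: √d = [13; 2,1,12,1,2,26] (ℓ=6, even), read p_5/q_5
k=0  a_k=13  p_k/q_k = 13/1
…
k=2  a_k=1  p_k/q_k = 40/3
…
k=4  a_k=1  p_k/q_k = 547/41
k=5  a_k=2  p_k/q_k = 1601/120
(x₁, y₁) = (1601, 120);  1601² − 178·120² = 1 ✓

1601 120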